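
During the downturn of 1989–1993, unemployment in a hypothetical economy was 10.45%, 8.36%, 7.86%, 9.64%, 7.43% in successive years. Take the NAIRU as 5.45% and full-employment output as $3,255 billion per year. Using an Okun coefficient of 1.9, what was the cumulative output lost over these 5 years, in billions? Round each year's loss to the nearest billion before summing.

$1,019 billion

Year 1989: gap = -1.9 × (10.45 - 5.45) = -9.5%, loss ≈ 3255 × 9.5/100 ≈ 309.
Year 1990: gap = -1.9 × (8.36 - 5.45) = -5.529%, loss ≈ 3255 × 5.529/100 ≈ 180.
Year 1991: gap = -1.9 × (7.86 - 5.45) = -4.579%, loss ≈ 3255 × 4.579/100 ≈ 149.
Year 1992: gap = -1.9 × (9.64 - 5.45) = -7.961%, loss ≈ 3255 × 7.961/100 ≈ 259.
Year 1993: gap = -1.9 × (7.43 - 5.45) = -3.762%, loss ≈ 3255 × 3.762/100 ≈ 122.
Total lost output = 309 + 180 + 149 + 259 + 122 = 1019 billion.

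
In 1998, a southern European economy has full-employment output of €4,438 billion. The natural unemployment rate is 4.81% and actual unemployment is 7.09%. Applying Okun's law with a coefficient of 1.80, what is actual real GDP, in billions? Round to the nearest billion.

€4,256 billion

Unemployment gap = 7.09 - 4.81 = 2.28 points, so the output gap is -1.8 × 2.28 = -4.104%.
Actual GDP = 4438 × (1 - 4.104/100) = 4438 × 0.95896 ≈ 4256 billion.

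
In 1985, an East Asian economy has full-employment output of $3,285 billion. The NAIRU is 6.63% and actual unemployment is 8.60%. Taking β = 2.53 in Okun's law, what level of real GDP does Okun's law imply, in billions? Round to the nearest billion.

Unemployment gap = 8.6 - 6.63 = 1.97 points, so the output gap is -2.53 × 1.97 = -4.9841%.
Actual GDP = 3285 × (1 - 4.9841/100) = 3285 × 0.950159 ≈ 3121 billion.

$3,121 billion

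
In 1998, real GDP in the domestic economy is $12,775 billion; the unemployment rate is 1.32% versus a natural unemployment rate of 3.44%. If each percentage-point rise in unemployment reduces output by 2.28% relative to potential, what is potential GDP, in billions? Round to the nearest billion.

$12,186 billion

Unemployment gap = 1.32 - 3.44 = -2.12 points, so output gap = -2.28 × (-2.12) = 4.8336%.
Since Y = Y* × (1 + gap/100), Y* = 12775/1.048336 ≈ 12186 billion.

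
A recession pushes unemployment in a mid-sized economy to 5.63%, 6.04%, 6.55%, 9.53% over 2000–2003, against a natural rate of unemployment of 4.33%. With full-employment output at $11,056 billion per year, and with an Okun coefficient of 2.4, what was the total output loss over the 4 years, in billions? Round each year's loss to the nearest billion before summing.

$2,768 billion

Year 2000: gap = -2.4 × (5.63 - 4.33) = -3.12%, loss ≈ 11056 × 3.12/100 ≈ 345.
Year 2001: gap = -2.4 × (6.04 - 4.33) = -4.104%, loss ≈ 11056 × 4.104/100 ≈ 454.
Year 2002: gap = -2.4 × (6.55 - 4.33) = -5.328%, loss ≈ 11056 × 5.328/100 ≈ 589.
Year 2003: gap = -2.4 × (9.53 - 4.33) = -12.48%, loss ≈ 11056 × 12.48/100 ≈ 1380.
Total lost output = 345 + 454 + 589 + 1380 = 2768 billion.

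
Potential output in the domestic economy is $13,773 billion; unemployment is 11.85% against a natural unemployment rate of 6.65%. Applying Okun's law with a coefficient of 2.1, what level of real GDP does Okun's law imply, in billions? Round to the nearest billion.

Unemployment gap = 11.85 - 6.65 = 5.2 points, so the output gap is -2.1 × 5.2 = -10.92%.
Actual GDP = 13773 × (1 - 10.92/100) = 13773 × 0.8908 ≈ 12269 billion.

$12,269 billion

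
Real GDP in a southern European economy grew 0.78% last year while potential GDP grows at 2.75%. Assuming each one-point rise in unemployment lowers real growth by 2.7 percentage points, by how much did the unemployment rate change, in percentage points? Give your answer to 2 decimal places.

0.73 percentage points

Growth-rate Okun's law: g_Y = g_Y* - β × Δu, so Δu = (g_Y* - g_Y)/β.
Δu = (2.75 - 0.78)/2.7 = 1.97/2.7 = 0.73 percentage points.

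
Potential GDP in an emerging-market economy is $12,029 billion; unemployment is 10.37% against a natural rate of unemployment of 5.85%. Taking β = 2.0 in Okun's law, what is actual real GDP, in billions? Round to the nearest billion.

Unemployment gap = 10.37 - 5.85 = 4.52 points, so the output gap is -2 × 4.52 = -9.04%.
Actual GDP = 12029 × (1 - 9.04/100) = 12029 × 0.9096 ≈ 10942 billion.

$10,942 billion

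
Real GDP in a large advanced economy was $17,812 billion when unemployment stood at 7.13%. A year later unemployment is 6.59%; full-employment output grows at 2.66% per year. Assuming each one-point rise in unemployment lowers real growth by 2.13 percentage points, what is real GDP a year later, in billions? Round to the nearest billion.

$18,491 billion

Δu = 6.59 - 7.13 = -0.54 points.
Okun's law (growth form): g_Y = g_Y* - β × Δu = 2.66 - 2.13 × (-0.54) = 2.66 + 1.1502 = 3.8102%.
Real GDP in the next year = 17812 × (1 + 3.8102/100) = 17812 × 1.038102 ≈ 18491 billion.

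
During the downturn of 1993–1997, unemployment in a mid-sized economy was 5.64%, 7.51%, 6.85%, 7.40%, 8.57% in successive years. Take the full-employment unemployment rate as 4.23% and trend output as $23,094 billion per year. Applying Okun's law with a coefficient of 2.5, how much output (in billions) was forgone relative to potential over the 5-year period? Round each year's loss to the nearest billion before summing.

$8,557 billion

Year 1993: gap = -2.5 × (5.64 - 4.23) = -3.525%, loss ≈ 23094 × 3.525/100 ≈ 814.
Year 1994: gap = -2.5 × (7.51 - 4.23) = -8.2%, loss ≈ 23094 × 8.2/100 ≈ 1894.
Year 1995: gap = -2.5 × (6.85 - 4.23) = -6.55%, loss ≈ 23094 × 6.55/100 ≈ 1513.
Year 1996: gap = -2.5 × (7.4 - 4.23) = -7.925%, loss ≈ 23094 × 7.925/100 ≈ 1830.
Year 1997: gap = -2.5 × (8.57 - 4.23) = -10.85%, loss ≈ 23094 × 10.85/100 ≈ 2506.
Total lost output = 814 + 1894 + 1513 + 1830 + 2506 = 8557 billion.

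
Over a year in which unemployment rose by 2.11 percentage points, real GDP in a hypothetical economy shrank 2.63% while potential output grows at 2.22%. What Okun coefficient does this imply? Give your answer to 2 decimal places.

Growth form: g_Y = g_Y* - β × Δu, so β = (g_Y* - g_Y)/Δu.
β = (2.22 + 2.63)/2.11 = 4.85/2.11 = 2.30.

β ≈ 2.30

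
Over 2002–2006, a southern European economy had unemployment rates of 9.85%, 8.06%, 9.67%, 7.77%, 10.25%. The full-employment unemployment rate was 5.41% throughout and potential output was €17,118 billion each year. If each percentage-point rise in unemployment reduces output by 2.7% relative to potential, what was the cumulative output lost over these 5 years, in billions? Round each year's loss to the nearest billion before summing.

Year 2002: gap = -2.7 × (9.85 - 5.41) = -11.988%, loss ≈ 17118 × 11.988/100 ≈ 2052.
Year 2003: gap = -2.7 × (8.06 - 5.41) = -7.155%, loss ≈ 17118 × 7.155/100 ≈ 1225.
Year 2004: gap = -2.7 × (9.67 - 5.41) = -11.502%, loss ≈ 17118 × 11.502/100 ≈ 1969.
Year 2005: gap = -2.7 × (7.77 - 5.41) = -6.372%, loss ≈ 17118 × 6.372/100 ≈ 1091.
Year 2006: gap = -2.7 × (10.25 - 5.41) = -13.068%, loss ≈ 17118 × 13.068/100 ≈ 2237.
Total lost output = 2052 + 1225 + 1969 + 1091 + 2237 = 8574 billion.

€8,574 billion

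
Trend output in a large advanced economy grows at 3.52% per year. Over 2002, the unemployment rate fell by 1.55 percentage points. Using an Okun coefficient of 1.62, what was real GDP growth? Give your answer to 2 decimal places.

6.03%

Growth-rate Okun's law: g_Y = g_Y* - β × Δu.
g_Y = 3.52 - 1.62 × (-1.55) = 3.52 + 2.511 = 6.031%, i.e. 6.03% to 2 d.p.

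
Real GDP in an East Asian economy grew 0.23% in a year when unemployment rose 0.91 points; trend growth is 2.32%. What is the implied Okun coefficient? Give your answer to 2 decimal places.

β ≈ 2.30

Growth form: g_Y = g_Y* - β × Δu, so β = (g_Y* - g_Y)/Δu.
β = (2.32 - 0.23)/0.91 = 2.09/0.91 = 2.30.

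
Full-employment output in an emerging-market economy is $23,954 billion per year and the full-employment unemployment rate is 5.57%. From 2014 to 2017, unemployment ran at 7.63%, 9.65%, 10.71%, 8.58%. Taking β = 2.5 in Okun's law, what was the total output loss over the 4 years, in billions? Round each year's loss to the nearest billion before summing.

Year 2014: gap = -2.5 × (7.63 - 5.57) = -5.15%, loss ≈ 23954 × 5.15/100 ≈ 1234.
Year 2015: gap = -2.5 × (9.65 - 5.57) = -10.2%, loss ≈ 23954 × 10.2/100 ≈ 2443.
Year 2016: gap = -2.5 × (10.71 - 5.57) = -12.85%, loss ≈ 23954 × 12.85/100 ≈ 3078.
Year 2017: gap = -2.5 × (8.58 - 5.57) = -7.525%, loss ≈ 23954 × 7.525/100 ≈ 1803.
Total lost output = 1234 + 2443 + 3078 + 1803 = 8558 billion.

$8,558 billion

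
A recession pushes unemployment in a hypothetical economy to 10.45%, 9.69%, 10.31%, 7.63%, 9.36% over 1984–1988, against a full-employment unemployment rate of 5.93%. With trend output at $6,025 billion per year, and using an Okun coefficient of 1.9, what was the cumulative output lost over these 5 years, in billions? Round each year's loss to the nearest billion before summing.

Year 1984: gap = -1.9 × (10.45 - 5.93) = -8.588%, loss ≈ 6025 × 8.588/100 ≈ 517.
Year 1985: gap = -1.9 × (9.69 - 5.93) = -7.144%, loss ≈ 6025 × 7.144/100 ≈ 430.
Year 1986: gap = -1.9 × (10.31 - 5.93) = -8.322%, loss ≈ 6025 × 8.322/100 ≈ 501.
Year 1987: gap = -1.9 × (7.63 - 5.93) = -3.23%, loss ≈ 6025 × 3.23/100 ≈ 195.
Year 1988: gap = -1.9 × (9.36 - 5.93) = -6.517%, loss ≈ 6025 × 6.517/100 ≈ 393.
Total lost output = 517 + 430 + 501 + 195 + 393 = 2036 billion.

$2,036 billion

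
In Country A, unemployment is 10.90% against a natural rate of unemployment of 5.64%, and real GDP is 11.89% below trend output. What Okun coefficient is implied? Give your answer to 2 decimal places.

β ≈ 2.26

Okun's law: output gap = -β × (u - u*).
-11.89 = -β × (10.9 - 5.64) = -β × 5.26, so β = 11.89/5.26 = 2.26.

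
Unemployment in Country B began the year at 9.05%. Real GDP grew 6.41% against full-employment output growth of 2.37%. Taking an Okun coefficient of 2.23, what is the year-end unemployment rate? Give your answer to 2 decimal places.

Growth-rate Okun's law: g_Y = g_Y* - β × Δu, so Δu = (g_Y* - g_Y)/β.
Δu = (2.37 - 6.41)/2.23 = -4.04/2.23 = -1.81 percentage points.
Year-end unemployment = 9.05 - 1.81 = 7.24%.

7.24%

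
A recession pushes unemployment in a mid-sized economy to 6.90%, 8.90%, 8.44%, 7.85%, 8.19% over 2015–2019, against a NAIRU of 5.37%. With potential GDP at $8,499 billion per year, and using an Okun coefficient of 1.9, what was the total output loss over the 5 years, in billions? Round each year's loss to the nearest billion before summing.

Year 2015: gap = -1.9 × (6.9 - 5.37) = -2.907%, loss ≈ 8499 × 2.907/100 ≈ 247.
Year 2016: gap = -1.9 × (8.9 - 5.37) = -6.707%, loss ≈ 8499 × 6.707/100 ≈ 570.
Year 2017: gap = -1.9 × (8.44 - 5.37) = -5.833%, loss ≈ 8499 × 5.833/100 ≈ 496.
Year 2018: gap = -1.9 × (7.85 - 5.37) = -4.712%, loss ≈ 8499 × 4.712/100 ≈ 400.
Year 2019: gap = -1.9 × (8.19 - 5.37) = -5.358%, loss ≈ 8499 × 5.358/100 ≈ 455.
Total lost output = 247 + 570 + 496 + 400 + 455 = 2168 billion.

$2,168 billion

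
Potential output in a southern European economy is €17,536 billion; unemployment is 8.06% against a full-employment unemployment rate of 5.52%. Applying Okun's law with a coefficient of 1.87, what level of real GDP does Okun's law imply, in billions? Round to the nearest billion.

Unemployment gap = 8.06 - 5.52 = 2.54 points, so the output gap is -1.87 × 2.54 = -4.7498%.
Actual GDP = 17536 × (1 - 4.7498/100) = 17536 × 0.952502 ≈ 16703 billion.

€16,703 billion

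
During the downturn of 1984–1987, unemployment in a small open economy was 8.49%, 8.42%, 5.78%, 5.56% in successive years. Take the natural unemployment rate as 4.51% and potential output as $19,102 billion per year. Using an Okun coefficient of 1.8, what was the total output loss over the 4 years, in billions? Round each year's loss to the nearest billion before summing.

$3,510 billion

Year 1984: gap = -1.8 × (8.49 - 4.51) = -7.164%, loss ≈ 19102 × 7.164/100 ≈ 1368.
Year 1985: gap = -1.8 × (8.42 - 4.51) = -7.038%, loss ≈ 19102 × 7.038/100 ≈ 1344.
Year 1986: gap = -1.8 × (5.78 - 4.51) = -2.286%, loss ≈ 19102 × 2.286/100 ≈ 437.
Year 1987: gap = -1.8 × (5.56 - 4.51) = -1.89%, loss ≈ 19102 × 1.89/100 ≈ 361.
Total lost output = 1368 + 1344 + 437 + 361 = 3510 billion.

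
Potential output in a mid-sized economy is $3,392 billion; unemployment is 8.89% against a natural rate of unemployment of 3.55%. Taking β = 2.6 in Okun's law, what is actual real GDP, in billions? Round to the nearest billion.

$2,921 billion

Unemployment gap = 8.89 - 3.55 = 5.34 points, so the output gap is -2.6 × 5.34 = -13.884%.
Actual GDP = 3392 × (1 - 13.884/100) = 3392 × 0.86116 ≈ 2921 billion.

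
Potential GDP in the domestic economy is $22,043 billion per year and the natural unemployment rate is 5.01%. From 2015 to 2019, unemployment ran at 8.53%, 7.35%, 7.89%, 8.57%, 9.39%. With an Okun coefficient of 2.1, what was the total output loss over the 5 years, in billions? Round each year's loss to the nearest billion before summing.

Year 2015: gap = -2.1 × (8.53 - 5.01) = -7.392%, loss ≈ 22043 × 7.392/100 ≈ 1629.
Year 2016: gap = -2.1 × (7.35 - 5.01) = -4.914%, loss ≈ 22043 × 4.914/100 ≈ 1083.
Year 2017: gap = -2.1 × (7.89 - 5.01) = -6.048%, loss ≈ 22043 × 6.048/100 ≈ 1333.
Year 2018: gap = -2.1 × (8.57 - 5.01) = -7.476%, loss ≈ 22043 × 7.476/100 ≈ 1648.
Year 2019: gap = -2.1 × (9.39 - 5.01) = -9.198%, loss ≈ 22043 × 9.198/100 ≈ 2028.
Total lost output = 1629 + 1083 + 1333 + 1648 + 2028 = 7721 billion.

$7,721 billion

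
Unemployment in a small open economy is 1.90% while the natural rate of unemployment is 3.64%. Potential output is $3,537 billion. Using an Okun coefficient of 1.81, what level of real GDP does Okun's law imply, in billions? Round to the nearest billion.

Unemployment gap = 1.9 - 3.64 = -1.74 points, so the output gap is -1.81 × (-1.74) = 3.1494%.
Actual GDP = 3537 × (1 + 3.1494/100) = 3537 × 1.031494 ≈ 3648 billion.

$3,648 billion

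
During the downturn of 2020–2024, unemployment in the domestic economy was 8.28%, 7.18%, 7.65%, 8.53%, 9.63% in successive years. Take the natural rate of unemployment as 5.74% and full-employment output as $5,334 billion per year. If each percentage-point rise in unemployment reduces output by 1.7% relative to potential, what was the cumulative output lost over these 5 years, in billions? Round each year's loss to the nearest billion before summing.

Year 2020: gap = -1.7 × (8.28 - 5.74) = -4.318%, loss ≈ 5334 × 4.318/100 ≈ 230.
Year 2021: gap = -1.7 × (7.18 - 5.74) = -2.448%, loss ≈ 5334 × 2.448/100 ≈ 131.
Year 2022: gap = -1.7 × (7.65 - 5.74) = -3.247%, loss ≈ 5334 × 3.247/100 ≈ 173.
Year 2023: gap = -1.7 × (8.53 - 5.74) = -4.743%, loss ≈ 5334 × 4.743/100 ≈ 253.
Year 2024: gap = -1.7 × (9.63 - 5.74) = -6.613%, loss ≈ 5334 × 6.613/100 ≈ 353.
Total lost output = 230 + 131 + 173 + 253 + 353 = 1140 billion.

$1,140 billion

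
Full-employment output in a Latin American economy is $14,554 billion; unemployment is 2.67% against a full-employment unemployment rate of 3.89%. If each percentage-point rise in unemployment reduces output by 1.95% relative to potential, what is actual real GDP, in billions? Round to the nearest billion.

Unemployment gap = 2.67 - 3.89 = -1.22 points, so the output gap is -1.95 × (-1.22) = 2.379%.
Actual GDP = 14554 × (1 + 2.379/100) = 14554 × 1.02379 ≈ 14900 billion.

$14,900 billion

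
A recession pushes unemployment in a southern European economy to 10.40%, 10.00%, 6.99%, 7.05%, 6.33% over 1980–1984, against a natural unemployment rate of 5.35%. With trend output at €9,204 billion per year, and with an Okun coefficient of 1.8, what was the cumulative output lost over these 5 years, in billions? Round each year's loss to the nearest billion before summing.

Year 1980: gap = -1.8 × (10.4 - 5.35) = -9.09%, loss ≈ 9204 × 9.09/100 ≈ 837.
Year 1981: gap = -1.8 × (10 - 5.35) = -8.37%, loss ≈ 9204 × 8.37/100 ≈ 770.
Year 1982: gap = -1.8 × (6.99 - 5.35) = -2.952%, loss ≈ 9204 × 2.952/100 ≈ 272.
Year 1983: gap = -1.8 × (7.05 - 5.35) = -3.06%, loss ≈ 9204 × 3.06/100 ≈ 282.
Year 1984: gap = -1.8 × (6.33 - 5.35) = -1.764%, loss ≈ 9204 × 1.764/100 ≈ 162.
Total lost output = 837 + 770 + 272 + 282 + 162 = 2323 billion.

€2,323 billion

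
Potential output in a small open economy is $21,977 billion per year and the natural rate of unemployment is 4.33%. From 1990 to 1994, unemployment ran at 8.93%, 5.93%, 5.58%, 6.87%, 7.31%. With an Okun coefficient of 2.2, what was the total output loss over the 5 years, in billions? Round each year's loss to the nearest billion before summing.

$6,271 billion

Year 1990: gap = -2.2 × (8.93 - 4.33) = -10.12%, loss ≈ 21977 × 10.12/100 ≈ 2224.
Year 1991: gap = -2.2 × (5.93 - 4.33) = -3.52%, loss ≈ 21977 × 3.52/100 ≈ 774.
Year 1992: gap = -2.2 × (5.58 - 4.33) = -2.75%, loss ≈ 21977 × 2.75/100 ≈ 604.
Year 1993: gap = -2.2 × (6.87 - 4.33) = -5.588%, loss ≈ 21977 × 5.588/100 ≈ 1228.
Year 1994: gap = -2.2 × (7.31 - 4.33) = -6.556%, loss ≈ 21977 × 6.556/100 ≈ 1441.
Total lost output = 2224 + 774 + 604 + 1228 + 1441 = 6271 billion.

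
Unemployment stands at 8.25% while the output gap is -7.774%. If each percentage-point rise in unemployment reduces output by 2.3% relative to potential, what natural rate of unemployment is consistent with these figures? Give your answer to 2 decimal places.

From Okun's law, u - u* = -(output gap)/β = -(-7.774)/2.3 = 3.38 points.
So u* = 8.25 - 3.38 = 4.87%.

4.87%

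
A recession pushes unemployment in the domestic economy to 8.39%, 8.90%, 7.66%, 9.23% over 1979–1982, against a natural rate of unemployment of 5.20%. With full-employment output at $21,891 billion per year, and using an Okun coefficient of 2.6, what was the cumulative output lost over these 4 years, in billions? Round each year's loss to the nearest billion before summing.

$7,616 billion

Year 1979: gap = -2.6 × (8.39 - 5.2) = -8.294%, loss ≈ 21891 × 8.294/100 ≈ 1816.
Year 1980: gap = -2.6 × (8.9 - 5.2) = -9.62%, loss ≈ 21891 × 9.62/100 ≈ 2106.
Year 1981: gap = -2.6 × (7.66 - 5.2) = -6.396%, loss ≈ 21891 × 6.396/100 ≈ 1400.
Year 1982: gap = -2.6 × (9.23 - 5.2) = -10.478%, loss ≈ 21891 × 10.478/100 ≈ 2294.
Total lost output = 1816 + 2106 + 1400 + 2294 = 7616 billion.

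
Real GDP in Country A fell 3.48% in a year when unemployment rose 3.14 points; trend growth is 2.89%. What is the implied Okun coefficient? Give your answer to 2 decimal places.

β ≈ 2.03

Growth form: g_Y = g_Y* - β × Δu, so β = (g_Y* - g_Y)/Δu.
β = (2.89 + 3.48)/3.14 = 6.37/3.14 = 2.03.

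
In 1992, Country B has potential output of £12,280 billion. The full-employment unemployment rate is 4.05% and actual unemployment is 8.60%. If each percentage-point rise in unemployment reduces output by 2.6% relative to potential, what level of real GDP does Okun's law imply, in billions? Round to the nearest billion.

Unemployment gap = 8.6 - 4.05 = 4.55 points, so the output gap is -2.6 × 4.55 = -11.83%.
Actual GDP = 12280 × (1 - 11.83/100) = 12280 × 0.8817 ≈ 10827 billion.

£10,827 billion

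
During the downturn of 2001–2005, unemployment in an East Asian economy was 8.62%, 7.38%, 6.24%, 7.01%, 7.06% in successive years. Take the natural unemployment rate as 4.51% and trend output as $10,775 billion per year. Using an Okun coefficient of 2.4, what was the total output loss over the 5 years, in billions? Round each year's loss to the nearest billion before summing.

Year 2001: gap = -2.4 × (8.62 - 4.51) = -9.864%, loss ≈ 10775 × 9.864/100 ≈ 1063.
Year 2002: gap = -2.4 × (7.38 - 4.51) = -6.888%, loss ≈ 10775 × 6.888/100 ≈ 742.
Year 2003: gap = -2.4 × (6.24 - 4.51) = -4.152%, loss ≈ 10775 × 4.152/100 ≈ 447.
Year 2004: gap = -2.4 × (7.01 - 4.51) = -6%, loss ≈ 10775 × 6/100 ≈ 647.
Year 2005: gap = -2.4 × (7.06 - 4.51) = -6.12%, loss ≈ 10775 × 6.12/100 ≈ 659.
Total lost output = 1063 + 742 + 447 + 647 + 659 = 3558 billion.

$3,558 billion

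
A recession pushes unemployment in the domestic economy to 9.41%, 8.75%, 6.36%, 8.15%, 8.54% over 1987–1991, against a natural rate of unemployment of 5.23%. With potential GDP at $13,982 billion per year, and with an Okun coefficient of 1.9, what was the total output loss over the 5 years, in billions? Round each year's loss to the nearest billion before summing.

$4,000 billion

Year 1987: gap = -1.9 × (9.41 - 5.23) = -7.942%, loss ≈ 13982 × 7.942/100 ≈ 1110.
Year 1988: gap = -1.9 × (8.75 - 5.23) = -6.688%, loss ≈ 13982 × 6.688/100 ≈ 935.
Year 1989: gap = -1.9 × (6.36 - 5.23) = -2.147%, loss ≈ 13982 × 2.147/100 ≈ 300.
Year 1990: gap = -1.9 × (8.15 - 5.23) = -5.548%, loss ≈ 13982 × 5.548/100 ≈ 776.
Year 1991: gap = -1.9 × (8.54 - 5.23) = -6.289%, loss ≈ 13982 × 6.289/100 ≈ 879.
Total lost output = 1110 + 935 + 300 + 776 + 879 = 4000 billion.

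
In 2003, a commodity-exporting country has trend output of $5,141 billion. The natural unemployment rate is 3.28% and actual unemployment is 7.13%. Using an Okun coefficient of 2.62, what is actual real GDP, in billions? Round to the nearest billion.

Unemployment gap = 7.13 - 3.28 = 3.85 points, so the output gap is -2.62 × 3.85 = -10.087%.
Actual GDP = 5141 × (1 - 10.087/100) = 5141 × 0.89913 ≈ 4622 billion.

$4,622 billion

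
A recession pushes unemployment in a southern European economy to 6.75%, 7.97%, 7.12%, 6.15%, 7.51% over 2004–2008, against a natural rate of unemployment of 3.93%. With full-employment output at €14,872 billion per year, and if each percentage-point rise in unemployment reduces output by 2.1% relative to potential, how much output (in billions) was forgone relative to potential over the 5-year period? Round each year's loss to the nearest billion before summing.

Year 2004: gap = -2.1 × (6.75 - 3.93) = -5.922%, loss ≈ 14872 × 5.922/100 ≈ 881.
Year 2005: gap = -2.1 × (7.97 - 3.93) = -8.484%, loss ≈ 14872 × 8.484/100 ≈ 1262.
Year 2006: gap = -2.1 × (7.12 - 3.93) = -6.699%, loss ≈ 14872 × 6.699/100 ≈ 996.
Year 2007: gap = -2.1 × (6.15 - 3.93) = -4.662%, loss ≈ 14872 × 4.662/100 ≈ 693.
Year 2008: gap = -2.1 × (7.51 - 3.93) = -7.518%, loss ≈ 14872 × 7.518/100 ≈ 1118.
Total lost output = 881 + 1262 + 996 + 693 + 1118 = 4950 billion.

€4,950 billion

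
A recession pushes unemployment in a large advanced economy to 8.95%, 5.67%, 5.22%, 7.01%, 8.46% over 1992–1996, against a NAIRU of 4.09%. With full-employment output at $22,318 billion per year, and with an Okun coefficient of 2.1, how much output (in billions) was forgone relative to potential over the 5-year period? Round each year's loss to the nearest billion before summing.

$6,966 billion

Year 1992: gap = -2.1 × (8.95 - 4.09) = -10.206%, loss ≈ 22318 × 10.206/100 ≈ 2278.
Year 1993: gap = -2.1 × (5.67 - 4.09) = -3.318%, loss ≈ 22318 × 3.318/100 ≈ 741.
Year 1994: gap = -2.1 × (5.22 - 4.09) = -2.373%, loss ≈ 22318 × 2.373/100 ≈ 530.
Year 1995: gap = -2.1 × (7.01 - 4.09) = -6.132%, loss ≈ 22318 × 6.132/100 ≈ 1369.
Year 1996: gap = -2.1 × (8.46 - 4.09) = -9.177%, loss ≈ 22318 × 9.177/100 ≈ 2048.
Total lost output = 2278 + 741 + 530 + 1369 + 2048 = 6966 billion.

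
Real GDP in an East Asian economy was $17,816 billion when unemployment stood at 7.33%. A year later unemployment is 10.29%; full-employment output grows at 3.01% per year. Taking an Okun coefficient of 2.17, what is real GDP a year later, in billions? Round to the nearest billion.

Δu = 10.29 - 7.33 = 2.96 points.
Okun's law (growth form): g_Y = g_Y* - β × Δu = 3.01 - 2.17 × (2.96) = 3.01 - 6.4232 = -3.4132%.
Real GDP in the next year = 17816 × (1 - 3.4132/100) = 17816 × 0.965868 ≈ 17208 billion.

$17,208 billion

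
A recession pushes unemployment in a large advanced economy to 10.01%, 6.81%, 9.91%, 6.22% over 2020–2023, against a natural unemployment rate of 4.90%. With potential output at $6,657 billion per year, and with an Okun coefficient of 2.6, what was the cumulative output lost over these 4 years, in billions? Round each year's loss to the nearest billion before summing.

$2,310 billion

Year 2020: gap = -2.6 × (10.01 - 4.9) = -13.286%, loss ≈ 6657 × 13.286/100 ≈ 884.
Year 2021: gap = -2.6 × (6.81 - 4.9) = -4.966%, loss ≈ 6657 × 4.966/100 ≈ 331.
Year 2022: gap = -2.6 × (9.91 - 4.9) = -13.026%, loss ≈ 6657 × 13.026/100 ≈ 867.
Year 2023: gap = -2.6 × (6.22 - 4.9) = -3.432%, loss ≈ 6657 × 3.432/100 ≈ 228.
Total lost output = 884 + 331 + 867 + 228 = 2310 billion.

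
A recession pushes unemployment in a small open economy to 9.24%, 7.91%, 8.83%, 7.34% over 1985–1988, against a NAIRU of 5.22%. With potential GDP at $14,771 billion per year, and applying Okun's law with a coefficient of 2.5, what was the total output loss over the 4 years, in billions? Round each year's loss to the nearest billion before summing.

$4,593 billion

Year 1985: gap = -2.5 × (9.24 - 5.22) = -10.05%, loss ≈ 14771 × 10.05/100 ≈ 1484.
Year 1986: gap = -2.5 × (7.91 - 5.22) = -6.725%, loss ≈ 14771 × 6.725/100 ≈ 993.
Year 1987: gap = -2.5 × (8.83 - 5.22) = -9.025%, loss ≈ 14771 × 9.025/100 ≈ 1333.
Year 1988: gap = -2.5 × (7.34 - 5.22) = -5.3%, loss ≈ 14771 × 5.3/100 ≈ 783.
Total lost output = 1484 + 993 + 1333 + 783 = 4593 billion.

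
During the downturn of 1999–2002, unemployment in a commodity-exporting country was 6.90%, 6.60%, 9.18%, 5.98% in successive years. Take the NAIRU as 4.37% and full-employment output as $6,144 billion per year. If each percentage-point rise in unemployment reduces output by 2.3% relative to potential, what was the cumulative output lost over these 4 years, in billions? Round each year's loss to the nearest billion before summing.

Year 1999: gap = -2.3 × (6.9 - 4.37) = -5.819%, loss ≈ 6144 × 5.819/100 ≈ 358.
Year 2000: gap = -2.3 × (6.6 - 4.37) = -5.129%, loss ≈ 6144 × 5.129/100 ≈ 315.
Year 2001: gap = -2.3 × (9.18 - 4.37) = -11.063%, loss ≈ 6144 × 11.063/100 ≈ 680.
Year 2002: gap = -2.3 × (5.98 - 4.37) = -3.703%, loss ≈ 6144 × 3.703/100 ≈ 228.
Total lost output = 358 + 315 + 680 + 228 = 1581 billion.

$1,581 billion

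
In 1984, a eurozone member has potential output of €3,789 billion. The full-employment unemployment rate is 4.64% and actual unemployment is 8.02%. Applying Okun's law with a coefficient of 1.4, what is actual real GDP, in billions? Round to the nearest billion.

€3,610 billion

Unemployment gap = 8.02 - 4.64 = 3.38 points, so the output gap is -1.4 × 3.38 = -4.732%.
Actual GDP = 3789 × (1 - 4.732/100) = 3789 × 0.95268 ≈ 3610 billion.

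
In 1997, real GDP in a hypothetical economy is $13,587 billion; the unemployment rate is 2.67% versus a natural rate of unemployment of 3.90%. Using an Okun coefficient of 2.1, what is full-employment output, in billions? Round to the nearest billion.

Unemployment gap = 2.67 - 3.9 = -1.23 points, so output gap = -2.1 × (-1.23) = 2.583%.
Since Y = Y* × (1 + gap/100), Y* = 13587/1.02583 ≈ 13245 billion.

$13,245 billion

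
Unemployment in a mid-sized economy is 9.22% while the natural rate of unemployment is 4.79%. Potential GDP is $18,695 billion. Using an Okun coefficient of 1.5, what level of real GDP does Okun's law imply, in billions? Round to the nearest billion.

Unemployment gap = 9.22 - 4.79 = 4.43 points, so the output gap is -1.5 × 4.43 = -6.645%.
Actual GDP = 18695 × (1 - 6.645/100) = 18695 × 0.93355 ≈ 17453 billion.

$17,453 billion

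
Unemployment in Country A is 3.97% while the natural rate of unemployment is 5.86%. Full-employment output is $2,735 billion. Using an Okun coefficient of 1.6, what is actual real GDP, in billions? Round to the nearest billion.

$2,818 billion

Unemployment gap = 3.97 - 5.86 = -1.89 points, so the output gap is -1.6 × (-1.89) = 3.024%.
Actual GDP = 2735 × (1 + 3.024/100) = 2735 × 1.03024 ≈ 2818 billion.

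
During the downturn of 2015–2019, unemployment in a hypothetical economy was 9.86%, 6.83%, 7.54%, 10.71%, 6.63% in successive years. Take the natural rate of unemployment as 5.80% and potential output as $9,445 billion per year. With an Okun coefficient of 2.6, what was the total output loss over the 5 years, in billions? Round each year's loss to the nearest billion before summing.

$3,087 billion

Year 2015: gap = -2.6 × (9.86 - 5.8) = -10.556%, loss ≈ 9445 × 10.556/100 ≈ 997.
Year 2016: gap = -2.6 × (6.83 - 5.8) = -2.678%, loss ≈ 9445 × 2.678/100 ≈ 253.
Year 2017: gap = -2.6 × (7.54 - 5.8) = -4.524%, loss ≈ 9445 × 4.524/100 ≈ 427.
Year 2018: gap = -2.6 × (10.71 - 5.8) = -12.766%, loss ≈ 9445 × 12.766/100 ≈ 1206.
Year 2019: gap = -2.6 × (6.63 - 5.8) = -2.158%, loss ≈ 9445 × 2.158/100 ≈ 204.
Total lost output = 997 + 253 + 427 + 1206 + 204 = 3087 billion.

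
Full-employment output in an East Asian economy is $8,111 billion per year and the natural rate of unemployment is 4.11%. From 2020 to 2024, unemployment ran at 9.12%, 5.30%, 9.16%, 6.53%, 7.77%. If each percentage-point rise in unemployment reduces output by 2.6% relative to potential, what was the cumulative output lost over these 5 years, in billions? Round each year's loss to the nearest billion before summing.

Year 2020: gap = -2.6 × (9.12 - 4.11) = -13.026%, loss ≈ 8111 × 13.026/100 ≈ 1057.
Year 2021: gap = -2.6 × (5.3 - 4.11) = -3.094%, loss ≈ 8111 × 3.094/100 ≈ 251.
Year 2022: gap = -2.6 × (9.16 - 4.11) = -13.13%, loss ≈ 8111 × 13.13/100 ≈ 1065.
Year 2023: gap = -2.6 × (6.53 - 4.11) = -6.292%, loss ≈ 8111 × 6.292/100 ≈ 510.
Year 2024: gap = -2.6 × (7.77 - 4.11) = -9.516%, loss ≈ 8111 × 9.516/100 ≈ 772.
Total lost output = 1057 + 251 + 1065 + 510 + 772 = 3655 billion.

$3,655 billion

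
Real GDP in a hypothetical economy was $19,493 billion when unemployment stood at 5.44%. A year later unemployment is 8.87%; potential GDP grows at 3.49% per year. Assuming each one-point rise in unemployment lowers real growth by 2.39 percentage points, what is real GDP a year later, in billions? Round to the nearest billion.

Δu = 8.87 - 5.44 = 3.43 points.
Okun's law (growth form): g_Y = g_Y* - β × Δu = 3.49 - 2.39 × (3.43) = 3.49 - 8.1977 = -4.7077%.
Real GDP in the next year = 19493 × (1 - 4.7077/100) = 19493 × 0.952923 ≈ 18575 billion.

$18,575 billion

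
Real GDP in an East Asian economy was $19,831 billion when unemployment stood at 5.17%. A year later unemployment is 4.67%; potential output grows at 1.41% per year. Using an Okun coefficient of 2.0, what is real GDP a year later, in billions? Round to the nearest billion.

$20,309 billion

Δu = 4.67 - 5.17 = -0.5 points.
Okun's law (growth form): g_Y = g_Y* - β × Δu = 1.41 - 2.0 × (-0.50) = 1.41 + 1 = 2.41%.
Real GDP in the next year = 19831 × (1 + 2.41/100) = 19831 × 1.0241 ≈ 20309 billion.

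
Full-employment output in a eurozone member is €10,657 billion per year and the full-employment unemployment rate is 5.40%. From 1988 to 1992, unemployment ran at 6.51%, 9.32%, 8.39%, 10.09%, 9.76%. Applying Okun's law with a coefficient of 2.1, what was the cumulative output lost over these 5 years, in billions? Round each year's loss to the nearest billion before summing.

Year 1988: gap = -2.1 × (6.51 - 5.4) = -2.331%, loss ≈ 10657 × 2.331/100 ≈ 248.
Year 1989: gap = -2.1 × (9.32 - 5.4) = -8.232%, loss ≈ 10657 × 8.232/100 ≈ 877.
Year 1990: gap = -2.1 × (8.39 - 5.4) = -6.279%, loss ≈ 10657 × 6.279/100 ≈ 669.
Year 1991: gap = -2.1 × (10.09 - 5.4) = -9.849%, loss ≈ 10657 × 9.849/100 ≈ 1050.
Year 1992: gap = -2.1 × (9.76 - 5.4) = -9.156%, loss ≈ 10657 × 9.156/100 ≈ 976.
Total lost output = 248 + 877 + 669 + 1050 + 976 = 3820 billion.

€3,820 billion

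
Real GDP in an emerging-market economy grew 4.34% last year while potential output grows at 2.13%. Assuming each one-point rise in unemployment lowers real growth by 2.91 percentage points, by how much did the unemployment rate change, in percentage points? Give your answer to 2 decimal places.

-0.76 percentage points

Growth-rate Okun's law: g_Y = g_Y* - β × Δu, so Δu = (g_Y* - g_Y)/β.
Δu = (2.13 - 4.34)/2.91 = -2.21/2.91 = -0.76 percentage points.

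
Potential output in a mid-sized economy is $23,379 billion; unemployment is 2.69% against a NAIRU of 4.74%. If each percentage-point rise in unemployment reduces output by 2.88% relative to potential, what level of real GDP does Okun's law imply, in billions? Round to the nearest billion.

Unemployment gap = 2.69 - 4.74 = -2.05 points, so the output gap is -2.88 × (-2.05) = 5.904%.
Actual GDP = 23379 × (1 + 5.904/100) = 23379 × 1.05904 ≈ 24759 billion.

$24,759 billion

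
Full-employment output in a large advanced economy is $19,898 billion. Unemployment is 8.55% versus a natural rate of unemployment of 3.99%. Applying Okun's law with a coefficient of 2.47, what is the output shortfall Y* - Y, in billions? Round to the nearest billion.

Output gap = -2.47 × (8.55 - 3.99) = -2.47 × 4.56 = -11.2632%.
Actual GDP ≈ 19898 × 0.887368 ≈ 17657 billion, so the shortfall is 19898 - 17657 = 2241 billion.

$2,241 billion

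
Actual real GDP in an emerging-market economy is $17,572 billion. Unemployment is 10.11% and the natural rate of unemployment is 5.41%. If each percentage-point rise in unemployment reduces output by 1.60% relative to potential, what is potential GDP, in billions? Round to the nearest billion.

$19,001 billion

Unemployment gap = 10.11 - 5.41 = 4.7 points, so output gap = -1.6 × 4.7 = -7.52%.
Since Y = Y* × (1 + gap/100), Y* = 17572/0.9248 ≈ 19001 billion.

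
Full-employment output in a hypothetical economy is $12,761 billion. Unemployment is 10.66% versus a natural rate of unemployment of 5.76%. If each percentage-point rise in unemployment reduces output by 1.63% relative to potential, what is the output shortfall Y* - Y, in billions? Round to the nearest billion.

Output gap = -1.63 × (10.66 - 5.76) = -1.63 × 4.9 = -7.987%.
Actual GDP ≈ 12761 × 0.92013 ≈ 11742 billion, so the shortfall is 12761 - 11742 = 1019 billion.

$1,019 billion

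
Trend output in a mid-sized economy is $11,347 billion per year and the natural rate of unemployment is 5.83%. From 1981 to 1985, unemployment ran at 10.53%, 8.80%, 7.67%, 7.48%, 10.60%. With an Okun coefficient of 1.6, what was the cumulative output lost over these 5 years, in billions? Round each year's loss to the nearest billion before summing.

Year 1981: gap = -1.6 × (10.53 - 5.83) = -7.52%, loss ≈ 11347 × 7.52/100 ≈ 853.
Year 1982: gap = -1.6 × (8.8 - 5.83) = -4.752%, loss ≈ 11347 × 4.752/100 ≈ 539.
Year 1983: gap = -1.6 × (7.67 - 5.83) = -2.944%, loss ≈ 11347 × 2.944/100 ≈ 334.
Year 1984: gap = -1.6 × (7.48 - 5.83) = -2.64%, loss ≈ 11347 × 2.64/100 ≈ 300.
Year 1985: gap = -1.6 × (10.6 - 5.83) = -7.632%, loss ≈ 11347 × 7.632/100 ≈ 866.
Total lost output = 853 + 539 + 334 + 300 + 866 = 2892 billion.

$2,892 billion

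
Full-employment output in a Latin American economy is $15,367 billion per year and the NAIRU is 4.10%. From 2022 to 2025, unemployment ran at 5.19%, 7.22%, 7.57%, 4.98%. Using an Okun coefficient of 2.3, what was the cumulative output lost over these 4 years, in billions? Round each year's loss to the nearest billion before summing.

Year 2022: gap = -2.3 × (5.19 - 4.1) = -2.507%, loss ≈ 15367 × 2.507/100 ≈ 385.
Year 2023: gap = -2.3 × (7.22 - 4.1) = -7.176%, loss ≈ 15367 × 7.176/100 ≈ 1103.
Year 2024: gap = -2.3 × (7.57 - 4.1) = -7.981%, loss ≈ 15367 × 7.981/100 ≈ 1226.
Year 2025: gap = -2.3 × (4.98 - 4.1) = -2.024%, loss ≈ 15367 × 2.024/100 ≈ 311.
Total lost output = 385 + 1103 + 1226 + 311 = 3025 billion.

$3,025 billion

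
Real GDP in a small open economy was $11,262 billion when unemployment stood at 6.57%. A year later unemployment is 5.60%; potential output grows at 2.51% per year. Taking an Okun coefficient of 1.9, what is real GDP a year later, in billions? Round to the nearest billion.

Δu = 5.6 - 6.57 = -0.97 points.
Okun's law (growth form): g_Y = g_Y* - β × Δu = 2.51 - 1.9 × (-0.97) = 2.51 + 1.843 = 4.353%.
Real GDP in the next year = 11262 × (1 + 4.353/100) = 11262 × 1.04353 ≈ 11752 billion.

$11,752 billion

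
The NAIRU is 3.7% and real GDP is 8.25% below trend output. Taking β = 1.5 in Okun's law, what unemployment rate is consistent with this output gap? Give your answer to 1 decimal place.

From Okun's law, u - u* = -(output gap)/β = -(-8.25)/1.5 = 5.5 points.
So u = 3.7 + 5.5 = 9.2%.

9.2%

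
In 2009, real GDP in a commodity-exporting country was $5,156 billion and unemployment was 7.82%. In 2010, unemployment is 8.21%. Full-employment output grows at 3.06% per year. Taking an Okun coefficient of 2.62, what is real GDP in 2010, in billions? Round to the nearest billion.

$5,261 billion

Δu = 8.21 - 7.82 = 0.39 points.
Okun's law (growth form): g_Y = g_Y* - β × Δu = 3.06 - 2.62 × (0.39) = 3.06 - 1.0218 = 2.0382%.
Real GDP in the next year = 5156 × (1 + 2.0382/100) = 5156 × 1.020382 ≈ 5261 billion.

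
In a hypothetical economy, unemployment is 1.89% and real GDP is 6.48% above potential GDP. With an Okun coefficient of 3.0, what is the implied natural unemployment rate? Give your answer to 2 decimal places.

4.05%

From Okun's law, u - u* = -(output gap)/β = -(6.48)/3.0 = -2.16 points.
So u* = 1.89 + 2.16 = 4.05%.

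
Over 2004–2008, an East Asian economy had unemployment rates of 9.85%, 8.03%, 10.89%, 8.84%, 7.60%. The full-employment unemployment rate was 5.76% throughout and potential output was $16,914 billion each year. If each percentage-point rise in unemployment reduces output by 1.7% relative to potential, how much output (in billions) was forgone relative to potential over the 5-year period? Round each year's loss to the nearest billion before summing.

$4,719 billion

Year 2004: gap = -1.7 × (9.85 - 5.76) = -6.953%, loss ≈ 16914 × 6.953/100 ≈ 1176.
Year 2005: gap = -1.7 × (8.03 - 5.76) = -3.859%, loss ≈ 16914 × 3.859/100 ≈ 653.
Year 2006: gap = -1.7 × (10.89 - 5.76) = -8.721%, loss ≈ 16914 × 8.721/100 ≈ 1475.
Year 2007: gap = -1.7 × (8.84 - 5.76) = -5.236%, loss ≈ 16914 × 5.236/100 ≈ 886.
Year 2008: gap = -1.7 × (7.6 - 5.76) = -3.128%, loss ≈ 16914 × 3.128/100 ≈ 529.
Total lost output = 1176 + 653 + 1475 + 886 + 529 = 4719 billion.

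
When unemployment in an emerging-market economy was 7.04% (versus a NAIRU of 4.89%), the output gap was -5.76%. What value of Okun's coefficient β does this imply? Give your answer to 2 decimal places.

Okun's law: output gap = -β × (u - u*).
-5.76 = -β × (7.04 - 4.89) = -β × 2.15, so β = 5.76/2.15 = 2.68.

β ≈ 2.68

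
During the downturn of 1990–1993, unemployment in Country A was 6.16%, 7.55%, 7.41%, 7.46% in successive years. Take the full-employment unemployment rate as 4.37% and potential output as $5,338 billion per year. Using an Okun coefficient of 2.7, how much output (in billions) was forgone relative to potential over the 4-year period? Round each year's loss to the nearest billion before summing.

Year 1990: gap = -2.7 × (6.16 - 4.37) = -4.833%, loss ≈ 5338 × 4.833/100 ≈ 258.
Year 1991: gap = -2.7 × (7.55 - 4.37) = -8.586%, loss ≈ 5338 × 8.586/100 ≈ 458.
Year 1992: gap = -2.7 × (7.41 - 4.37) = -8.208%, loss ≈ 5338 × 8.208/100 ≈ 438.
Year 1993: gap = -2.7 × (7.46 - 4.37) = -8.343%, loss ≈ 5338 × 8.343/100 ≈ 445.
Total lost output = 258 + 458 + 438 + 445 = 1599 billion.

$1,599 billion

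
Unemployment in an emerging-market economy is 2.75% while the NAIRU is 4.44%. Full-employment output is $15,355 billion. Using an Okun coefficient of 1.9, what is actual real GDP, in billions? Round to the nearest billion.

Unemployment gap = 2.75 - 4.44 = -1.69 points, so the output gap is -1.9 × (-1.69) = 3.211%.
Actual GDP = 15355 × (1 + 3.211/100) = 15355 × 1.03211 ≈ 15848 billion.

$15,848 billion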